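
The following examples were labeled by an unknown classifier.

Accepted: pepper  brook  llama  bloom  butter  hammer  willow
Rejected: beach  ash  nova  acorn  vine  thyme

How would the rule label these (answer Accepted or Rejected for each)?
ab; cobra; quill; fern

Rejected, Rejected, Accepted, Rejected

The simplest hypothesis consistent with all the labels is: has a double letter.
Rejected: ab, since no doubled letter.
Rejected: cobra, since no doubled letter.
Accepted: quill, since 'll' doubled.
Rejected: fern, since no doubled letter.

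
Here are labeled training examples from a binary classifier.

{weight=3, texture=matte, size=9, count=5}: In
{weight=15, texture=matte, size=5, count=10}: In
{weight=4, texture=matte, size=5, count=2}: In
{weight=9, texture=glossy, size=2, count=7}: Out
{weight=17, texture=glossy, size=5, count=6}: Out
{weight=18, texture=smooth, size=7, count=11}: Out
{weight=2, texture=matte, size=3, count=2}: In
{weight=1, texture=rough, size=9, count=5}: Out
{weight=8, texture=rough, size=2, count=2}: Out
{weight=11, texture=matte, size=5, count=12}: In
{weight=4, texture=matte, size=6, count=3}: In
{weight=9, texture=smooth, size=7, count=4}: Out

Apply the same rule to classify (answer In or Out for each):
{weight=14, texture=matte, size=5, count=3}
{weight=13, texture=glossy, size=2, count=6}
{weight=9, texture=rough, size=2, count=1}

In, Out, Out

A rule that fits every label: texture is matte — true of each 'In' example, false of each 'Out' one.
{weight=14, texture=matte, size=5, count=3}: In (texture is matte).
{weight=13, texture=glossy, size=2, count=6}: Out (texture is glossy).
{weight=9, texture=rough, size=2, count=1}: Out (texture is rough).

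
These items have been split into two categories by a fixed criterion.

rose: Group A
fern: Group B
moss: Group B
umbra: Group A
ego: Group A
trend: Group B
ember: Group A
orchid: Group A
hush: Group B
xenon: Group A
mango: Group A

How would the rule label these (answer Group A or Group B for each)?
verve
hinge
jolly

Group A, Group A, Group B

All 'Group A' examples share one property — has ≥ 2 vowels — and every 'Group B' example lacks it.
verve: 2 vowels, meets the rule → Group A. hinge: 2 vowels, meets the rule → Group A. jolly: 1 vowel, fails the rule → Group B.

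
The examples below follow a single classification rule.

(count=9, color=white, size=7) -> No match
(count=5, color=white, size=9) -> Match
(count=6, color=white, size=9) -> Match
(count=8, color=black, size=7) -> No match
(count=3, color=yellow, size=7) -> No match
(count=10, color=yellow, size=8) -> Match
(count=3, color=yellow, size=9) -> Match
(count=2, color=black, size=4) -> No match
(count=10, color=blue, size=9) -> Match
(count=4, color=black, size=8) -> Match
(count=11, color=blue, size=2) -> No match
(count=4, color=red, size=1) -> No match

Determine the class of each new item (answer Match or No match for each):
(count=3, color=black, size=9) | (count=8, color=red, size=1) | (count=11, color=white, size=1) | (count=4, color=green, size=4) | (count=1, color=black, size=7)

The classifier is using: size ≥ 8.
(count=3, color=black, size=9): size = 9 — qualifies, so Match. (count=8, color=red, size=1): size = 1 — does not fit, so No match. (count=11, color=white, size=1): size = 1 — does not fit, so No match. (count=4, color=green, size=4): size = 4 — does not fit, so No match. (count=1, color=black, size=7): size = 7 — does not fit, so No match.

Match, No match, No match, No match, No match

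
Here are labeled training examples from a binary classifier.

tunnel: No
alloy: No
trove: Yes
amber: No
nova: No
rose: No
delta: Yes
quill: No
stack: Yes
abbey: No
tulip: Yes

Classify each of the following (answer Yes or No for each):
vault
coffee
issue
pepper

Yes, No, No, No

All 'Yes' examples share one property — odd length AND contains 't' — and every 'No' example lacks it.
vault → length 5, has 't' → Yes. coffee → length 6, no 't' → No. issue → length 5, no 't' → No. pepper → length 6, no 't' → No.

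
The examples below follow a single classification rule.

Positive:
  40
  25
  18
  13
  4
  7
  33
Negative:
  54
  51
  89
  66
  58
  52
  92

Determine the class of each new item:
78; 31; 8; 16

Negative, Positive, Positive, Positive

All 'Positive' examples share one property — at most 40 — and every 'Negative' example lacks it.
78: 78 > 40 — doesn't match, so Negative. 31: 31 ≤ 40 — fits, so Positive. 8: 8 ≤ 40 — fits, so Positive. 16: 16 ≤ 40 — fits, so Positive.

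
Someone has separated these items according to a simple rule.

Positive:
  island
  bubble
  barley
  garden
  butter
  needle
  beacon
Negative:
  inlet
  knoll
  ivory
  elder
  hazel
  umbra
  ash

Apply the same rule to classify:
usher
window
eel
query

'Positive' ⟺ even length.

Negative, Positive, Negative, Negative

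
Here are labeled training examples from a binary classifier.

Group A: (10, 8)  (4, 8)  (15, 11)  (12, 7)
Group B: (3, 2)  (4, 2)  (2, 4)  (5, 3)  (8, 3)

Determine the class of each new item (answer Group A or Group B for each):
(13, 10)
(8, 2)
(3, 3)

The distinguishing property — sum ≥ 12 — holds for all the 'Group A' cases and none of the 'Group B' cases.
(13, 10): 13+10 = 23, checks out → Group A.
(8, 2): 8+2 = 10, does not fit → Group B.
(3, 3): 3+3 = 6, does not fit → Group B.

Group A, Group B, Group B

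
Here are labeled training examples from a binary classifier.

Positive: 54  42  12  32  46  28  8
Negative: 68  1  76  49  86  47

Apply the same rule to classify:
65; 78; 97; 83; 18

Negative, Negative, Negative, Negative, Positive

'Positive' ⟺ even AND at most 54.
65 → 65 is odd, 65 > 54 → Negative. 78 → 78 is even, 78 > 54 → Negative. 97 → 97 is odd, 97 > 54 → Negative. 83 → 83 is odd, 83 > 54 → Negative. 18 → 18 is even, 18 ≤ 54 → Positive.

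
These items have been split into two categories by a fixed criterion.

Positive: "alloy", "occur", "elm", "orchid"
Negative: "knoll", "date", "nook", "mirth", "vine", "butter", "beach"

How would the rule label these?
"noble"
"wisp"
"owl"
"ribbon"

Negative, Negative, Positive, Negative

Every 'Positive' example satisfies: starts with a vowel. None of the 'Negative' examples do.
"noble": starts with 'n', does not fit → Negative. "wisp": starts with 'w', does not fit → Negative. "owl": starts with 'o', passes → Positive. "ribbon": starts with 'r', does not fit → Negative.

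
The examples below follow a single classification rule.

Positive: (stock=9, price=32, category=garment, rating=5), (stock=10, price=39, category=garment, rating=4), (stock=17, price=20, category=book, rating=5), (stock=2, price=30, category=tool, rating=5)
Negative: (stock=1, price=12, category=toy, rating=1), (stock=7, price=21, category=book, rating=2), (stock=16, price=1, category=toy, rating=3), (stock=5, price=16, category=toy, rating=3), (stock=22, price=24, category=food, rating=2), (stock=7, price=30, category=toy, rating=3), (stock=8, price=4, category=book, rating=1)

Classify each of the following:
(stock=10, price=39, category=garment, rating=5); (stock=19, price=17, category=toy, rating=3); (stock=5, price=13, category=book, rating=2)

Every 'Positive' example satisfies: rating ≥ 4. None of the 'Negative' examples do.
(stock=10, price=39, category=garment, rating=5): rating = 5, satisfies this → Positive.
(stock=19, price=17, category=toy, rating=3): rating = 3, fails this test → Negative.
(stock=5, price=13, category=book, rating=2): rating = 2, fails this test → Negative.

Positive, Negative, Negative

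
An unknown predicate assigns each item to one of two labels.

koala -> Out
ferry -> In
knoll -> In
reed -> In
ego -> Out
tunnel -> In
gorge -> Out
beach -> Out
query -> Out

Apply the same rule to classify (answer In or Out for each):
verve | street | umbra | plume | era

Rule: has a double letter. This holds for each 'In' example and fails for each 'Out' one.
verve: Out (no doubled letter). street: In ('ee' doubled). umbra: Out (no doubled letter). plume: Out (no doubled letter). era: Out (no doubled letter).

Out, In, Out, Out, Out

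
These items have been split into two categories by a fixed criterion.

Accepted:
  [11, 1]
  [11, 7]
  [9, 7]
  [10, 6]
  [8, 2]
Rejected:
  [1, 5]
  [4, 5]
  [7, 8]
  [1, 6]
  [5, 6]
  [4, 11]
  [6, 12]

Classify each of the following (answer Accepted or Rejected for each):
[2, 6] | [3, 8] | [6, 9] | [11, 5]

Rejected, Rejected, Rejected, Accepted

Every 'Accepted' example satisfies: first > second. None of the 'Rejected' examples do.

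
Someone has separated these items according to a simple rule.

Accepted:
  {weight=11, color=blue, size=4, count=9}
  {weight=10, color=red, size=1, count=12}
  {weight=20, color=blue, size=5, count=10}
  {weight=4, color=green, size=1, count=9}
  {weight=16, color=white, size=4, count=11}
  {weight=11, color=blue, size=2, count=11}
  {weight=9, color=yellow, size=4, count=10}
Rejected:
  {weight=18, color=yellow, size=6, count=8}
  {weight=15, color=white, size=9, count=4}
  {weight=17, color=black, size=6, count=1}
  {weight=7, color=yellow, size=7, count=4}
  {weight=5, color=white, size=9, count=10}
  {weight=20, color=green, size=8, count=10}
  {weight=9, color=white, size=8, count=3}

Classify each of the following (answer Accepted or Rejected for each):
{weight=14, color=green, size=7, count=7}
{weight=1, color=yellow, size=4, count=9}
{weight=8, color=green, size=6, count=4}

Rejected, Accepted, Rejected

The pattern is that an item is 'Accepted' exactly when: size ≤ 5.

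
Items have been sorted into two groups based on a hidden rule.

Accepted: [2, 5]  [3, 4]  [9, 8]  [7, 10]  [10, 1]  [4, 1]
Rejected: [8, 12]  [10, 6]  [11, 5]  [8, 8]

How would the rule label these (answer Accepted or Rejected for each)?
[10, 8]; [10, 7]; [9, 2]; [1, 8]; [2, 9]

Rejected, Accepted, Accepted, Accepted, Accepted

A rule that fits every label: sum is odd — true of each 'Accepted' example, false of each 'Rejected' one.
[10, 8]: 10+8 = 18, fails the rule → Rejected. [10, 7]: 10+7 = 17, checks out → Accepted. [9, 2]: 9+2 = 11, checks out → Accepted. [1, 8]: 1+8 = 9, checks out → Accepted. [2, 9]: 2+9 = 11, checks out → Accepted.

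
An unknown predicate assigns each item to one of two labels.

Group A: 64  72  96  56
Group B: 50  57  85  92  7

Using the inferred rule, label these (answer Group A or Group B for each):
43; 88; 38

'Group A' ⟺ multiple of 8.
43: Group B (43 = 8·5 + 3).
88: Group A (88 = 8·11).
38: Group B (38 = 8·4 + 6).

Group B, Group A, Group B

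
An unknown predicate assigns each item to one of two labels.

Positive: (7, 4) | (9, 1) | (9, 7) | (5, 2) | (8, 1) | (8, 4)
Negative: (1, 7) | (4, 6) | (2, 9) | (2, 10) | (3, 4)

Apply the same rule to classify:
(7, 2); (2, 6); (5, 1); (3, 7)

The simplest hypothesis consistent with all the labels is: first > second.
(7, 2): Positive (7 > 2). (2, 6): Negative (2 < 6). (5, 1): Positive (5 > 1). (3, 7): Negative (3 < 7).

Positive, Negative, Positive, Negative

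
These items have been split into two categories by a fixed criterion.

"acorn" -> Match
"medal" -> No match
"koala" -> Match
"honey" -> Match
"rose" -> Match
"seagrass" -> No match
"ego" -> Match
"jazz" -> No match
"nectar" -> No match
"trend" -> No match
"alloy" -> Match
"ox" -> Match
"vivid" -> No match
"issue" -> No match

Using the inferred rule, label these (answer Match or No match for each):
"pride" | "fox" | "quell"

No match, Match, No match

Rule: contains 'o'. This holds for each 'Match' example and fails for each 'No match' one.
No match: "pride", since no 'o'.
Match: "fox", since has 'o'.
No match: "quell", since no 'o'.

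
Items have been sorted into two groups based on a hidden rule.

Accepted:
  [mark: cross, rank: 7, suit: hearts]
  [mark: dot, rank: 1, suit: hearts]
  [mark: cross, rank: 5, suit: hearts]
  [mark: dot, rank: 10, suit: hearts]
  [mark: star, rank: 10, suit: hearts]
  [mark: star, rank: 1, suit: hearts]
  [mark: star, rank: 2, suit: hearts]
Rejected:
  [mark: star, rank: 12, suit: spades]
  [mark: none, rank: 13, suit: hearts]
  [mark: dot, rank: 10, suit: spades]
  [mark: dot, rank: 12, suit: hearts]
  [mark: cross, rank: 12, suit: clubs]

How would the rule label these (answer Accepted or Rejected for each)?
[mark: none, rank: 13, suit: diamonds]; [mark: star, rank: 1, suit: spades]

Rejected, Rejected

The common property of the 'Accepted' items is: suit is hearts AND rank ≤ 10. No 'Rejected' item has it.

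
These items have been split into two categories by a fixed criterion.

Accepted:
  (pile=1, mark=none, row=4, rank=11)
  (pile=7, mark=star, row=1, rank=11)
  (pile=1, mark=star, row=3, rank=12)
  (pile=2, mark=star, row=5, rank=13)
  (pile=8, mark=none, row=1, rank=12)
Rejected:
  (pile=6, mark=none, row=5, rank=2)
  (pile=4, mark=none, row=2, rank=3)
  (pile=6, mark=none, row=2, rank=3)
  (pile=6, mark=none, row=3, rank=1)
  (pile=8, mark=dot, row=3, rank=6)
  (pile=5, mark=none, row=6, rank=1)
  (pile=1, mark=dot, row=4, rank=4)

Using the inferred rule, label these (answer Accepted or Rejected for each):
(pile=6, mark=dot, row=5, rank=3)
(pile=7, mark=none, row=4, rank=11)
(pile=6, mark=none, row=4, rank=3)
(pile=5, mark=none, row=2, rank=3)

All 'Accepted' examples share one property — rank ≥ 11 — and every 'Rejected' example lacks it.

Rejected, Accepted, Rejected, Rejected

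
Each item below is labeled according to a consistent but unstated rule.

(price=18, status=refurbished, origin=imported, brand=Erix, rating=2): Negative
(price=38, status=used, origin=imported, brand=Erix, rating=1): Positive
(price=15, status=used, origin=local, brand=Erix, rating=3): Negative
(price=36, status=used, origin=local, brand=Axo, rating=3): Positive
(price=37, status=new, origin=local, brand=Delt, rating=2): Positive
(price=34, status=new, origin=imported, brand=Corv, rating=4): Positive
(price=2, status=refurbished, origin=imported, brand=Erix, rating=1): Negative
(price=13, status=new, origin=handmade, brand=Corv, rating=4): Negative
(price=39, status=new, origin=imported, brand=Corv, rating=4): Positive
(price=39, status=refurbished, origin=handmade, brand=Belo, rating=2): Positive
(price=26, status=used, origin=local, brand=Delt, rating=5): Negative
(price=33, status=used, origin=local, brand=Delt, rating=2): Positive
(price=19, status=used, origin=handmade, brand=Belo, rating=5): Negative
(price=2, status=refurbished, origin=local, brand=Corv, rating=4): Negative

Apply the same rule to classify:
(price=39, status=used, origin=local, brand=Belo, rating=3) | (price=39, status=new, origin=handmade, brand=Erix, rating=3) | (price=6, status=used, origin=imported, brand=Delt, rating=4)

Positive, Positive, Negative

One predicate separates the groups cleanly: price ≥ 33.
(price=39, status=used, origin=local, brand=Belo, rating=3): Positive (price = 39).
(price=39, status=new, origin=handmade, brand=Erix, rating=3): Positive (price = 39).
(price=6, status=used, origin=imported, brand=Delt, rating=4): Negative (price = 6).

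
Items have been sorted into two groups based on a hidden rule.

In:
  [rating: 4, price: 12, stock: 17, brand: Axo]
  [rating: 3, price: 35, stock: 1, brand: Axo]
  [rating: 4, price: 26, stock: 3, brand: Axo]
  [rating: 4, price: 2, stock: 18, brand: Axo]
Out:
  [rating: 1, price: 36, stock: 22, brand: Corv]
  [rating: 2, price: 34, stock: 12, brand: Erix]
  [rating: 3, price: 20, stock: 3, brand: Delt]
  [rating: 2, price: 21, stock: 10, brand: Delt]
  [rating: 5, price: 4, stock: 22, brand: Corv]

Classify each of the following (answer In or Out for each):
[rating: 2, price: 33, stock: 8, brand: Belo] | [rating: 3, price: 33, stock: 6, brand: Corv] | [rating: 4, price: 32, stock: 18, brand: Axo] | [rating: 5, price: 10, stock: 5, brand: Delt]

Out, Out, In, Out

The pattern is that an item is 'In' exactly when: brand is Axo.
[rating: 2, price: 33, stock: 8, brand: Belo]: Out (brand is Belo). [rating: 3, price: 33, stock: 6, brand: Corv]: Out (brand is Corv). [rating: 4, price: 32, stock: 18, brand: Axo]: In (brand is Axo). [rating: 5, price: 10, stock: 5, brand: Delt]: Out (brand is Delt).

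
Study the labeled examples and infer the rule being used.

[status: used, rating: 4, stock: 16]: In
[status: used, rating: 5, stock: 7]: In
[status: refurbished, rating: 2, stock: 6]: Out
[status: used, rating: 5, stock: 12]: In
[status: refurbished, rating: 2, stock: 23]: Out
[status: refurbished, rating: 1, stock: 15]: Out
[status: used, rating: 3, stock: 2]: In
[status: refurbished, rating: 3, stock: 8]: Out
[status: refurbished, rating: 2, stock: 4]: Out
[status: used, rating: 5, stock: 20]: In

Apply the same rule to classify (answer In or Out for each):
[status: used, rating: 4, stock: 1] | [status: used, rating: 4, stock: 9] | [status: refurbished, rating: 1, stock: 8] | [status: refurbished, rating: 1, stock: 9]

In, In, Out, Out

Every 'In' example satisfies: status is used. None of the 'Out' examples do.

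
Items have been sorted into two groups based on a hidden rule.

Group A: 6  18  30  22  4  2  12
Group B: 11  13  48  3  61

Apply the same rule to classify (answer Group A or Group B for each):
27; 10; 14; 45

The simplest hypothesis consistent with all the labels is: even AND at most 30.
Group B: 27, since 27 is odd, 27 ≤ 30. Group A: 10, since 10 is even, 10 ≤ 30. Group A: 14, since 14 is even, 14 ≤ 30. Group B: 45, since 45 is odd, 45 > 30.

Group B, Group A, Group A, Group B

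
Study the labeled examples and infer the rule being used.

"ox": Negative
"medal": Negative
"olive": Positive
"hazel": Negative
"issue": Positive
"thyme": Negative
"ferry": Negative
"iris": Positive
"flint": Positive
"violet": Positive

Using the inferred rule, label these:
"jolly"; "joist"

Negative, Positive

Comparing the two groups points to one rule — contains 'i'.
"jolly": Negative (no 'i'). "joist": Positive (has 'i').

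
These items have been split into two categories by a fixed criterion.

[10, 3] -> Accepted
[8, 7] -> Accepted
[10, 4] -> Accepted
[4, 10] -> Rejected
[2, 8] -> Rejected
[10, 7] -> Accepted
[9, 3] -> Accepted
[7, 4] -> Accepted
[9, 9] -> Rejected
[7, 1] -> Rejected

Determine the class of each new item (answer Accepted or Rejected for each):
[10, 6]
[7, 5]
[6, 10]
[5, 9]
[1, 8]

Accepted, Accepted, Rejected, Rejected, Rejected

Every 'Accepted' example satisfies: first > second AND sum ≥ 10. None of the 'Rejected' examples do.
[10, 6] → 10 > 6, 10+6 = 16 → Accepted.
[7, 5] → 7 > 5, 7+5 = 12 → Accepted.
[6, 10] → 6 < 10, 6+10 = 16 → Rejected.
[5, 9] → 5 < 9, 5+9 = 14 → Rejected.
[1, 8] → 1 < 8, 1+8 = 9 → Rejected.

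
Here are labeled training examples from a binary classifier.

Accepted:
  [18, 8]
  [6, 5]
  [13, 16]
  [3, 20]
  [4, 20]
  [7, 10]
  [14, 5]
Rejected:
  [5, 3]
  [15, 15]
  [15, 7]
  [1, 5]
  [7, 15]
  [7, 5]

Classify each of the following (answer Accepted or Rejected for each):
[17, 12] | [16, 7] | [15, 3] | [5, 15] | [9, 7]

Accepted, Accepted, Rejected, Rejected, Rejected

A rule that fits every label: product is even — true of each 'Accepted' example, false of each 'Rejected' one.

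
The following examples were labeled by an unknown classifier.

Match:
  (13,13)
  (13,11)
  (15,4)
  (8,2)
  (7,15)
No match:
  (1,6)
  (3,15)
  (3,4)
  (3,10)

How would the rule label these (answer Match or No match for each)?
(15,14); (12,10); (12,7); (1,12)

Match, Match, Match, No match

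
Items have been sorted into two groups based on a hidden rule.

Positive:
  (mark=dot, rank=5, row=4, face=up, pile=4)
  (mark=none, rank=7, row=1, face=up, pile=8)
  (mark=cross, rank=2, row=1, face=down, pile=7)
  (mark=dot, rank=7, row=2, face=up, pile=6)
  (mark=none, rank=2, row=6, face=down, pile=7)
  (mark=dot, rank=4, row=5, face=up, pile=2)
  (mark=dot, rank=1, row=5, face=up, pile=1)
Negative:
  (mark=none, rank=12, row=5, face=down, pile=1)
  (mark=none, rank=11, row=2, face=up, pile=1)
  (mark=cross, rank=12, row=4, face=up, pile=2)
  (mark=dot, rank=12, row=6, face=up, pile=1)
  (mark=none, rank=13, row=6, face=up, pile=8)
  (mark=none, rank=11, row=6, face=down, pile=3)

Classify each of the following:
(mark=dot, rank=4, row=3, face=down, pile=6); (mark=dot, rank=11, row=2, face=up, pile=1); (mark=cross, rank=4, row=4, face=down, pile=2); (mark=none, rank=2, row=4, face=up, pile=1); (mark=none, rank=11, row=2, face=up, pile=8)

Positive, Negative, Positive, Positive, Negative

The rule appears to be: rank ≤ 7.
(mark=dot, rank=4, row=3, face=down, pile=6) — rank = 4, hence Positive. (mark=dot, rank=11, row=2, face=up, pile=1) — rank = 11, hence Negative. (mark=cross, rank=4, row=4, face=down, pile=2) — rank = 4, hence Positive. (mark=none, rank=2, row=4, face=up, pile=1) — rank = 2, hence Positive. (mark=none, rank=11, row=2, face=up, pile=8) — rank = 11, hence Negative.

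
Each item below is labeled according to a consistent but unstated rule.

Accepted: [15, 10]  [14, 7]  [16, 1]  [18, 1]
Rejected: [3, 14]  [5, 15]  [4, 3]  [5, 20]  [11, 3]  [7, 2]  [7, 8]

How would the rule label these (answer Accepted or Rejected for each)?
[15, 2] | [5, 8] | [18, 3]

Accepted, Rejected, Accepted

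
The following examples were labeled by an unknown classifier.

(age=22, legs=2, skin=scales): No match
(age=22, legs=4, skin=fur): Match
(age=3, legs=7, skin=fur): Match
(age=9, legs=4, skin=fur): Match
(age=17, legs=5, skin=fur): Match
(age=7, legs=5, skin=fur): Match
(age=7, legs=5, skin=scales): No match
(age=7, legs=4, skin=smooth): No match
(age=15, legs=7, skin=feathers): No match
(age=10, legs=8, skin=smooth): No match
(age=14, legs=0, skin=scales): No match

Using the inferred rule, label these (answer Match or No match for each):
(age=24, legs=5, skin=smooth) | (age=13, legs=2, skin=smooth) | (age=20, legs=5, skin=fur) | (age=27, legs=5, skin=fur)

The rule appears to be: skin is fur.

No match, No match, Match, Match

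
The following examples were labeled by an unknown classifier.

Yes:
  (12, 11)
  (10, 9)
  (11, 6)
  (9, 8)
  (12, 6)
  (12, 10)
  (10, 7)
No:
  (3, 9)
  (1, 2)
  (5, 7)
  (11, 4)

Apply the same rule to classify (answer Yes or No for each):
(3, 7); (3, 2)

No, No

The pattern is that an item is 'Yes' exactly when: sum ≥ 17.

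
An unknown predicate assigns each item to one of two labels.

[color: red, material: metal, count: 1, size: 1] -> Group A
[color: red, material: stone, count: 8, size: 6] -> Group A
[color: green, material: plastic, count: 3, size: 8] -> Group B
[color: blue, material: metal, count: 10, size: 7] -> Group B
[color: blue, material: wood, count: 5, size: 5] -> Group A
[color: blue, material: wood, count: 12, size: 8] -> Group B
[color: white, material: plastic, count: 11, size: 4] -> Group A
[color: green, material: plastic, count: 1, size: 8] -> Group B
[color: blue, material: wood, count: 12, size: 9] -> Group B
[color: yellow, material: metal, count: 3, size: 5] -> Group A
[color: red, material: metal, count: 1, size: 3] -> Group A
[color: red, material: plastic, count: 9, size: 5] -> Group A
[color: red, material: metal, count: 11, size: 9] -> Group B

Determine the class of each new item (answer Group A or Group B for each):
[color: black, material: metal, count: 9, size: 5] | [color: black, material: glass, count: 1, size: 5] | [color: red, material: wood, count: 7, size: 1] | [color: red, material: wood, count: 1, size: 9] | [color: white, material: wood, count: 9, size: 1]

The classifier is using: size ≤ 6.

Group A, Group A, Group A, Group B, Group A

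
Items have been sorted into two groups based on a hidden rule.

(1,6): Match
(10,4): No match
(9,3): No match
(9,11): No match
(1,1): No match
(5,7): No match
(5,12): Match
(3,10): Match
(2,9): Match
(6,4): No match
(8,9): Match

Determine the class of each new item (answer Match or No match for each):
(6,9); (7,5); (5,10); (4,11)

Match, No match, Match, Match

Looking at the examples, the only property every 'Match' case has and every 'No match' case lacks is: sum is odd.
(6,9): Match (6+9 = 15).
(7,5): No match (7+5 = 12).
(5,10): Match (5+10 = 15).
(4,11): Match (4+11 = 15).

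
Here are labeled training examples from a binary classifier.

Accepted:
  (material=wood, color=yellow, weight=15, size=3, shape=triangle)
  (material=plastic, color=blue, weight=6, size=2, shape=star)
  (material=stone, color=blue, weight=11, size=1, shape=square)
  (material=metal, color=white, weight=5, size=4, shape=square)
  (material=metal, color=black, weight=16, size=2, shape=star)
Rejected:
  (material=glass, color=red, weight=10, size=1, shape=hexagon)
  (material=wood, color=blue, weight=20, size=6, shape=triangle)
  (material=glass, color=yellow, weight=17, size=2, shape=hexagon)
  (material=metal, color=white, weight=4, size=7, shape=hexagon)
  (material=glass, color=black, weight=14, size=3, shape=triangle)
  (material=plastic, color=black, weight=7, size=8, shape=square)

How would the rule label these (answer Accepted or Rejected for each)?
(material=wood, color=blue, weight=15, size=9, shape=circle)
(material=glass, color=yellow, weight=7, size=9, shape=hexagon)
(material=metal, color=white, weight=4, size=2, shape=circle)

The rule appears to be: material is not glass AND size ≤ 4.
(material=wood, color=blue, weight=15, size=9, shape=circle) — material is wood, size = 9, hence Rejected. (material=glass, color=yellow, weight=7, size=9, shape=hexagon) — material is glass, size = 9, hence Rejected. (material=metal, color=white, weight=4, size=2, shape=circle) — material is metal, size = 2, hence Accepted.

Rejected, Rejected, Accepted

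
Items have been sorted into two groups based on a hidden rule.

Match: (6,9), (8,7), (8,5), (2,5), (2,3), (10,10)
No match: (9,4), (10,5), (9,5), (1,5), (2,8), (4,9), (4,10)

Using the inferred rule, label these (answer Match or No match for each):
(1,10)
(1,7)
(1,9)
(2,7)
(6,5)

No match, No match, No match, No match, Match

The classifier is using: |first − second| ≤ 3.
(1,10) — |1−10| = 9, hence No match.
(1,7) — |1−7| = 6, hence No match.
(1,9) — |1−9| = 8, hence No match.
(2,7) — |2−7| = 5, hence No match.
(6,5) — |6−5| = 1, hence Match.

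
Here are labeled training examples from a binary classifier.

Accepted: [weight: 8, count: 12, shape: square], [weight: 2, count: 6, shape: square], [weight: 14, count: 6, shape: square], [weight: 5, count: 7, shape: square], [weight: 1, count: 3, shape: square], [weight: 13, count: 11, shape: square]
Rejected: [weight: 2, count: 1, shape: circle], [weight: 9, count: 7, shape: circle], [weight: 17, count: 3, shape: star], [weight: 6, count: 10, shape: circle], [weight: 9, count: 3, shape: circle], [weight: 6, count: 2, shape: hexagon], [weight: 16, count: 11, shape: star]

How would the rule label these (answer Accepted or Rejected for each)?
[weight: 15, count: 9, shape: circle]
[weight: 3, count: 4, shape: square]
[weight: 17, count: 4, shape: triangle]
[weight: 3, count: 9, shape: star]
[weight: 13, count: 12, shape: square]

Checking candidate rules against both groups, what survives is: shape is square.
[weight: 15, count: 9, shape: circle]: shape is circle, doesn't qualify → Rejected.
[weight: 3, count: 4, shape: square]: shape is square, matches → Accepted.
[weight: 17, count: 4, shape: triangle]: shape is triangle, doesn't qualify → Rejected.
[weight: 3, count: 9, shape: star]: shape is star, doesn't qualify → Rejected.
[weight: 13, count: 12, shape: square]: shape is square, matches → Accepted.

Rejected, Accepted, Rejected, Rejected, Accepted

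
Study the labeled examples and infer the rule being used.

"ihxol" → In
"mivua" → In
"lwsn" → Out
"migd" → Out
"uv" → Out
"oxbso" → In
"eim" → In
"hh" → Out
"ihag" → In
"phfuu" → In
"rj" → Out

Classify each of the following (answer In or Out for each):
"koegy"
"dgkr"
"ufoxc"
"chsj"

The rule appears to be: has ≥ 2 vowels.
In: "koegy", since 2 vowels. Out: "dgkr", since 0 vowels. In: "ufoxc", since 2 vowels. Out: "chsj", since 0 vowels.

In, Out, In, Out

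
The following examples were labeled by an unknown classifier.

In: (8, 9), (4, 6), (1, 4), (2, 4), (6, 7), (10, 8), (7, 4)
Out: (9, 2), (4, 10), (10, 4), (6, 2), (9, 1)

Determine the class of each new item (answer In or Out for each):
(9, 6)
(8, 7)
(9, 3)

In, In, Out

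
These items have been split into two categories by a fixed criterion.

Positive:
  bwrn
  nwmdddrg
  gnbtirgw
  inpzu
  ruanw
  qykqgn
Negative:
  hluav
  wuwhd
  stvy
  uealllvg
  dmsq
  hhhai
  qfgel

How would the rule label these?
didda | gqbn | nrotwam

Negative, Positive, Positive

Comparing the two groups points to one rule — contains 'n'.
didda: no 'n', does not fit → Negative. gqbn: has 'n', fits → Positive. nrotwam: has 'n', fits → Positive.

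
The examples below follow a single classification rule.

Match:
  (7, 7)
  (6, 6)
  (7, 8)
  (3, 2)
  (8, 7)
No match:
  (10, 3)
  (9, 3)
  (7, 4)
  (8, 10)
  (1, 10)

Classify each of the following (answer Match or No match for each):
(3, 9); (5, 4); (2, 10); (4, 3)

No match, Match, No match, Match

One predicate separates the groups cleanly: |first − second| ≤ 1.
(3, 9) — |3−9| = 6, hence No match.
(5, 4) — |5−4| = 1, hence Match.
(2, 10) — |2−10| = 8, hence No match.
(4, 3) — |4−3| = 1, hence Match.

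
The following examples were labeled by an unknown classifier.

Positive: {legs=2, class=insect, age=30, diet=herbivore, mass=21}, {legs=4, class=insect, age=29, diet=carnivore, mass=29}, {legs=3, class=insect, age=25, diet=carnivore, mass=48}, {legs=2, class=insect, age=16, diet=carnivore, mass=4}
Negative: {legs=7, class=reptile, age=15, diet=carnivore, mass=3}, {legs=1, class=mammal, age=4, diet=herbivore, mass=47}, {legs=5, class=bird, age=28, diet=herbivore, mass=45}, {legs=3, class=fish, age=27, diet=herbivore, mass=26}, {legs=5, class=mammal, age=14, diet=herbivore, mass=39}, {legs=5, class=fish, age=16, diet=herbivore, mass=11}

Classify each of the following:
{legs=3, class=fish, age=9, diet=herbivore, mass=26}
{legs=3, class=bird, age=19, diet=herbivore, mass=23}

Negative, Negative

Rule: class is insect. This holds for each 'Positive' example and fails for each 'Negative' one.
{legs=3, class=fish, age=9, diet=herbivore, mass=26}: Negative (class is fish). {legs=3, class=bird, age=19, diet=herbivore, mass=23}: Negative (class is bird).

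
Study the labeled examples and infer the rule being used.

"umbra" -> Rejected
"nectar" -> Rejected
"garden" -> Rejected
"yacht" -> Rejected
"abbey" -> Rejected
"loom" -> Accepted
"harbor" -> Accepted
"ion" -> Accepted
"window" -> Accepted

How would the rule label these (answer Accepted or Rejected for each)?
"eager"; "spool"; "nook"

One predicate separates the groups cleanly: contains 'o'.

Rejected, Accepted, Accepted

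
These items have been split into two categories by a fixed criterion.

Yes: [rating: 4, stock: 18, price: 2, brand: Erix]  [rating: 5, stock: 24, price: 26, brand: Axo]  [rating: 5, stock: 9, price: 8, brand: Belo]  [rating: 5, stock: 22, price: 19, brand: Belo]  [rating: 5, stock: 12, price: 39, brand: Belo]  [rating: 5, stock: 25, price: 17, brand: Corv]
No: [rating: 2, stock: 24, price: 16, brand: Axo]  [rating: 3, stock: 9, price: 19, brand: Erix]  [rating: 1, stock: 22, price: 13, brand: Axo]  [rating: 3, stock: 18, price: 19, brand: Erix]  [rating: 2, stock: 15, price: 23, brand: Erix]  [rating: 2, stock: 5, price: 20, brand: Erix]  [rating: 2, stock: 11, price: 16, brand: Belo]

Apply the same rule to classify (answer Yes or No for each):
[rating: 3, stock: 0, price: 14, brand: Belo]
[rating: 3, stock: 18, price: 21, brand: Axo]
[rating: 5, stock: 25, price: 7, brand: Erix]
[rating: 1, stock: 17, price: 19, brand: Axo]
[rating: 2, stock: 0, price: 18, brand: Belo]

No, No, Yes, No, No

A rule that fits every label: rating ≥ 4 — true of each 'Yes' example, false of each 'No' one.
[rating: 3, stock: 0, price: 14, brand: Belo]: rating = 3, does not fit → No.
[rating: 3, stock: 18, price: 21, brand: Axo]: rating = 3, does not fit → No.
[rating: 5, stock: 25, price: 7, brand: Erix]: rating = 5, passes → Yes.
[rating: 1, stock: 17, price: 19, brand: Axo]: rating = 1, does not fit → No.
[rating: 2, stock: 0, price: 18, brand: Belo]: rating = 2, does not fit → No.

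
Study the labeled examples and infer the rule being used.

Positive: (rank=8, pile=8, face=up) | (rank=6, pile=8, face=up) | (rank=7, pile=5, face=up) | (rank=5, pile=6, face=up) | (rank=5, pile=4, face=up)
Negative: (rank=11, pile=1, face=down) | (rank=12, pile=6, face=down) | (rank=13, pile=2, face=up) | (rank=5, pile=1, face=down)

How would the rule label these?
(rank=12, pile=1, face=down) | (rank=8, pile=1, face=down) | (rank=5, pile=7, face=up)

The distinguishing property — face is up AND pile ≥ 4 — holds for all the 'Positive' cases and none of the 'Negative' cases.
(rank=12, pile=1, face=down): face is down, pile = 1, fails the rule → Negative. (rank=8, pile=1, face=down): face is down, pile = 1, fails the rule → Negative. (rank=5, pile=7, face=up): face is up, pile = 7, has this property → Positive.

Negative, Negative, Positive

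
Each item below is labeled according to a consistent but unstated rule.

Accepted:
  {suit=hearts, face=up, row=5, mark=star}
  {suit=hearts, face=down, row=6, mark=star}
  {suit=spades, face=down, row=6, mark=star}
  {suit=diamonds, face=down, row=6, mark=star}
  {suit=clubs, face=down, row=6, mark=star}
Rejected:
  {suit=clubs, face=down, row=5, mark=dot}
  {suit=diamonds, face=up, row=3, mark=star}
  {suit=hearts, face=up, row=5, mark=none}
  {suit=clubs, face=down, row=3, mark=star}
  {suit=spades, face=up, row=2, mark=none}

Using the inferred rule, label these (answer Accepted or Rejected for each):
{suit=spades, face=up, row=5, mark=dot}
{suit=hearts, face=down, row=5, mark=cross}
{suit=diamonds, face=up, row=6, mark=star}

The simplest hypothesis consistent with all the labels is: mark is star AND row ≥ 5.
{suit=spades, face=up, row=5, mark=dot}: mark is dot, row = 5 — fails the rule, so Rejected. {suit=hearts, face=down, row=5, mark=cross}: mark is cross, row = 5 — fails the rule, so Rejected. {suit=diamonds, face=up, row=6, mark=star}: mark is star, row = 6 — fits, so Accepted.

Rejected, Rejected, Accepted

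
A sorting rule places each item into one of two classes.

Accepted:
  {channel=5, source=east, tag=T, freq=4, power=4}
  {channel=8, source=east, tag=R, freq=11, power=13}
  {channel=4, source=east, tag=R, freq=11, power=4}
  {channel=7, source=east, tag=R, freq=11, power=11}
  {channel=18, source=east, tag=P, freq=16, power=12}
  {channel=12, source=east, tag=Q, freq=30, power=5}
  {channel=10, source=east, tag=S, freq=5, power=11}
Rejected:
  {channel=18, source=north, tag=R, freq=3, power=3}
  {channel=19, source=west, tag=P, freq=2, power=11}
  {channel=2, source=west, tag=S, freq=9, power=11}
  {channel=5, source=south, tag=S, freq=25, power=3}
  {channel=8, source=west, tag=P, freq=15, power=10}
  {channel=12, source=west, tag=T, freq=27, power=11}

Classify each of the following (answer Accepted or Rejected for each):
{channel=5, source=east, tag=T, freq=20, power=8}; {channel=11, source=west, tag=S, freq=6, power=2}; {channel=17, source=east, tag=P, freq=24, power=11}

Accepted, Rejected, Accepted

Rule: source is east. This holds for each 'Accepted' example and fails for each 'Rejected' one.
{channel=5, source=east, tag=T, freq=20, power=8}: Accepted (source is east). {channel=11, source=west, tag=S, freq=6, power=2}: Rejected (source is west). {channel=17, source=east, tag=P, freq=24, power=11}: Accepted (source is east).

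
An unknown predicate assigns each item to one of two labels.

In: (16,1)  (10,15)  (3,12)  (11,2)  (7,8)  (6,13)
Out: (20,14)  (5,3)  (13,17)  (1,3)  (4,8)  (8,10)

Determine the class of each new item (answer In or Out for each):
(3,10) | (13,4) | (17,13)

In, In, Out

Comparing the two groups points to one rule — sum is odd.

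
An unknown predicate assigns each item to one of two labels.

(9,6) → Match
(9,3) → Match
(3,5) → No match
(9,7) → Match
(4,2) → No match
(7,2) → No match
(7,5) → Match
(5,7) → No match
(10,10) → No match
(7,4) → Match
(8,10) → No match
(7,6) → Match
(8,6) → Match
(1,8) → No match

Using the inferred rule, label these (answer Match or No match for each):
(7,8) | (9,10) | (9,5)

No match, No match, Match

Rule: first > second AND sum ≥ 11. This holds for each 'Match' example and fails for each 'No match' one.
(7,8) — 7 < 8, 7+8 = 15, hence No match. (9,10) — 9 < 10, 9+10 = 19, hence No match. (9,5) — 9 > 5, 9+5 = 14, hence Match.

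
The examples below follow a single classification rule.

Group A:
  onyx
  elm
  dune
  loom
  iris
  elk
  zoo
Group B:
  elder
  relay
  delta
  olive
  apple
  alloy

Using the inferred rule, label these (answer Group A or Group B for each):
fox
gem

Group A, Group A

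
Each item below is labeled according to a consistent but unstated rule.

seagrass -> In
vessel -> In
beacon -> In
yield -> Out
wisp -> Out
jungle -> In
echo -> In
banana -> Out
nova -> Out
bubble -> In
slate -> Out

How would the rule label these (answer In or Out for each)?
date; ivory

In, Out

One predicate separates the groups cleanly: even length AND contains 'e'.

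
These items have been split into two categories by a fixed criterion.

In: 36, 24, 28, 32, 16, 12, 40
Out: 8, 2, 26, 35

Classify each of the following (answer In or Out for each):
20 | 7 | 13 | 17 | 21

The pattern is that an item is 'In' exactly when: multiple of 4 AND at least 12.
20: In (20 = 4·5, 20 ≥ 12). 7: Out (7 = 4·1 + 3, 7 < 12). 13: Out (13 = 4·3 + 1, 13 ≥ 12). 17: Out (17 = 4·4 + 1, 17 ≥ 12). 21: Out (21 = 4·5 + 1, 21 ≥ 12).

In, Out, Out, Out, Out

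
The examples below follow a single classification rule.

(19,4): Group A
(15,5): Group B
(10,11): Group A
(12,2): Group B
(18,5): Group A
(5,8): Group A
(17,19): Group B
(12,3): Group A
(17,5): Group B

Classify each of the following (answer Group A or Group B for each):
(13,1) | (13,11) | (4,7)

Checking candidate rules against both groups, what survives is: sum is odd.
Group B: (13,1), since 13+1 = 14. Group B: (13,11), since 13+11 = 24. Group A: (4,7), since 4+7 = 11.

Group B, Group B, Group A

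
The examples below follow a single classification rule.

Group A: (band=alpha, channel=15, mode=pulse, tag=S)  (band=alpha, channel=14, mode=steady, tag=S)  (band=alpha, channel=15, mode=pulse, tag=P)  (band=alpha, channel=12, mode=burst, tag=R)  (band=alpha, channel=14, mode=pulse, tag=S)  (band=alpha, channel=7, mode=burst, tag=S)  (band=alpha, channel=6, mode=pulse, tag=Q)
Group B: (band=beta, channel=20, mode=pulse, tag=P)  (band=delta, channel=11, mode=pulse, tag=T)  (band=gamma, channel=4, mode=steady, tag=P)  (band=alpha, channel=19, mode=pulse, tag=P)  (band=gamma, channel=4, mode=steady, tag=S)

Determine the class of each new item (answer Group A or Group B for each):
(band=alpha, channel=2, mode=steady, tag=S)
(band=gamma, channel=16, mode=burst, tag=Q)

Every 'Group A' example satisfies: band is alpha AND channel ≤ 15. None of the 'Group B' examples do.
(band=alpha, channel=2, mode=steady, tag=S) — band is alpha, channel = 2, hence Group A.
(band=gamma, channel=16, mode=burst, tag=Q) — band is gamma, channel = 16, hence Group B.

Group A, Group B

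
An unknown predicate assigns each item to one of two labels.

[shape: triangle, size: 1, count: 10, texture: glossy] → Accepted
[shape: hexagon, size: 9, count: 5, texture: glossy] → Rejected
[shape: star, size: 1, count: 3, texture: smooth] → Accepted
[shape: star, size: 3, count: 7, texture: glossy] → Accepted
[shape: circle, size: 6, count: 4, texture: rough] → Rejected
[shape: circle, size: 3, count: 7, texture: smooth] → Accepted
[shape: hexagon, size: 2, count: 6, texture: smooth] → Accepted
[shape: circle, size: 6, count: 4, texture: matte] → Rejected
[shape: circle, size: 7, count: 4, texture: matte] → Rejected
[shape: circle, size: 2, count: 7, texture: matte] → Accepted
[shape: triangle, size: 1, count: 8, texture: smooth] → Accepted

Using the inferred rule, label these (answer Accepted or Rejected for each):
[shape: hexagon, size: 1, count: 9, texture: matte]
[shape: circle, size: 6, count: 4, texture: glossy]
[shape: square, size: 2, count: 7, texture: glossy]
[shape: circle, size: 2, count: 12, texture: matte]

The classifier is using: size ≤ 3.
[shape: hexagon, size: 1, count: 9, texture: matte]: size = 1 — qualifies, so Accepted.
[shape: circle, size: 6, count: 4, texture: glossy]: size = 6 — doesn't match, so Rejected.
[shape: square, size: 2, count: 7, texture: glossy]: size = 2 — qualifies, so Accepted.
[shape: circle, size: 2, count: 12, texture: matte]: size = 2 — qualifies, so Accepted.

Accepted, Rejected, Accepted, Accepted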